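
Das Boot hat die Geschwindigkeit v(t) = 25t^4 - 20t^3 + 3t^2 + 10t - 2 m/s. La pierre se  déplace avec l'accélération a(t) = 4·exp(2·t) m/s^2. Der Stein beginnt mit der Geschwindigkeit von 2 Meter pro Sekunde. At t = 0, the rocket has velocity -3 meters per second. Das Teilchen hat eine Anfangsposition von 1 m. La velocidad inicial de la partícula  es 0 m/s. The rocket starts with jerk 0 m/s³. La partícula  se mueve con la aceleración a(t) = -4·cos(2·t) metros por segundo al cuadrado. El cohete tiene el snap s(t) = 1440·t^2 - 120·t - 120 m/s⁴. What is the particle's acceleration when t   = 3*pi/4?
We have acceleration a(t) = -4·cos(2·t). Substituting t = 3*pi/4: a(3*pi/4) = 0.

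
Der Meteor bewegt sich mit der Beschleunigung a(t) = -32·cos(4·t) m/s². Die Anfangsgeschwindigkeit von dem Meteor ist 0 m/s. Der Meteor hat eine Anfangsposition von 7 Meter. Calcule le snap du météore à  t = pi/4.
Nous devons dériver notre équation de l'accélération a(t) = -32·cos(4·t) 2 fois. La dérivée de l'accélération donne le jerk: j(t) = 128·sin(4·t). En dérivant le jerk, nous obtenons le snap: s(t) = 512·cos(4·t). Nous avons le snap s(t) = 512·cos(4·t). En substituant t = pi/4: s(pi/4) = -512.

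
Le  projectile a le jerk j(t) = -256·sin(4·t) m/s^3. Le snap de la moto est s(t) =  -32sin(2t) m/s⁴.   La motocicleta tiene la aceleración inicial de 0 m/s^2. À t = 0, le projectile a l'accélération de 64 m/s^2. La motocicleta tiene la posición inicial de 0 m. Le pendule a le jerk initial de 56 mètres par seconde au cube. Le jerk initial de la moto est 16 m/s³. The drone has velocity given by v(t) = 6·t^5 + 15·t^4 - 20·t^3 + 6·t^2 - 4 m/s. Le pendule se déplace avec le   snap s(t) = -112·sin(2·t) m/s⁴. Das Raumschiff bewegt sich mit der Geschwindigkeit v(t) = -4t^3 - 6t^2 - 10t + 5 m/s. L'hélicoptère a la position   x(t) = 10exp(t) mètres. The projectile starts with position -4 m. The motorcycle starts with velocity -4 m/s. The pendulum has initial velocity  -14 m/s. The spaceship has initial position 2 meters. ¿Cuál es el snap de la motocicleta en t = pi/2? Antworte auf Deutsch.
Aus der Gleichung für den Snap s(t) = -32·sin(2·t), setzen wir t = pi/2 ein und erhalten s = 0.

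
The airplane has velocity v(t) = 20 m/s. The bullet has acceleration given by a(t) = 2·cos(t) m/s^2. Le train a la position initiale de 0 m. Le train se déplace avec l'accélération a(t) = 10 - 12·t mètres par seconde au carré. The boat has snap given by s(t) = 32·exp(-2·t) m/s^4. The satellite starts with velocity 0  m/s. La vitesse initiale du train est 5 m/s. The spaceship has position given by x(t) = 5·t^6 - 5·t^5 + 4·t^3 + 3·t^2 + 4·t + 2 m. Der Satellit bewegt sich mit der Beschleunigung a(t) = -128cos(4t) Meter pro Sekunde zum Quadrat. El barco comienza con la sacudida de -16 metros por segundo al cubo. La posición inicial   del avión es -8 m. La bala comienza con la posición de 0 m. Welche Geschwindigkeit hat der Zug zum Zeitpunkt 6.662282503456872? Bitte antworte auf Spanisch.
Necesitamos integrar nuestra ecuación de la aceleración a(t) = 10 - 12·t 1 vez. Integrando la aceleración y usando la condición inicial v(0) = 5, obtenemos v(t) = -6·t^2 + 10·t + 5. De la ecuación de la velocidad v(t) = -6·t^2 + 10·t + 5, sustituimos t = 6.662282503456872 para obtener v = -194.693223900637.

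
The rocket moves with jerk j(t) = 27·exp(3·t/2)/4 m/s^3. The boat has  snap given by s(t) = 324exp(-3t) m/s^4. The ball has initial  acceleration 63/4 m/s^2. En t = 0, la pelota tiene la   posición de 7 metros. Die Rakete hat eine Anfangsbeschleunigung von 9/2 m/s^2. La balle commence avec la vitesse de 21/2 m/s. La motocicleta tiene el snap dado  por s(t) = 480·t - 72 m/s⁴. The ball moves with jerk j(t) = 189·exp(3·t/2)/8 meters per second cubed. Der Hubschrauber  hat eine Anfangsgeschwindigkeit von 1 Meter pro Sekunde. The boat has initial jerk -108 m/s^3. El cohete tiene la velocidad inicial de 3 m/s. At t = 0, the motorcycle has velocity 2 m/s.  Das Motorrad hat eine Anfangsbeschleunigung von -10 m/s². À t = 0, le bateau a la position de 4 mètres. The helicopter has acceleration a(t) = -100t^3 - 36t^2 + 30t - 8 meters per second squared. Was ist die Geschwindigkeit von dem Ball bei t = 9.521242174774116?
Wir müssen unsere Gleichung für den Ruck j(t) = 189·exp(3·t/2)/8 2-mal integrieren. Mit ∫j(t)dt und Anwendung von a(0) = 63/4, finden wir a(t) = 63·exp(3·t/2)/4. Das Integral von der Beschleunigung ist die Geschwindigkeit. Mit v(0) = 21/2 erhalten wir v(t) = 21·exp(3·t/2)/2. Mit v(t) = 21·exp(3·t/2)/2 und Einsetzen von t = 9.521242174774116, finden wir v = 16738776.2887755.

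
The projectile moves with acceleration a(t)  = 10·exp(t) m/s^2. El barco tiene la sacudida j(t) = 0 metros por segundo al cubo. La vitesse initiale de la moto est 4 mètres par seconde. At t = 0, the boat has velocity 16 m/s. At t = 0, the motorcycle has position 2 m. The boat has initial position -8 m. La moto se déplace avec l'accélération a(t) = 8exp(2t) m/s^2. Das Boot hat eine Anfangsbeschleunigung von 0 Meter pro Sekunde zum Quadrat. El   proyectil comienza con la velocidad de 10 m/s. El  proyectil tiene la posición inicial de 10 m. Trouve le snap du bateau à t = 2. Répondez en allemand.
Wir müssen unsere Gleichung für den Ruck j(t) = 0 1-mal ableiten. Mit d/dt von j(t) finden wir s(t) = 0. Aus der Gleichung für den Snap s(t) = 0, setzen wir t = 2 ein und erhalten s = 0.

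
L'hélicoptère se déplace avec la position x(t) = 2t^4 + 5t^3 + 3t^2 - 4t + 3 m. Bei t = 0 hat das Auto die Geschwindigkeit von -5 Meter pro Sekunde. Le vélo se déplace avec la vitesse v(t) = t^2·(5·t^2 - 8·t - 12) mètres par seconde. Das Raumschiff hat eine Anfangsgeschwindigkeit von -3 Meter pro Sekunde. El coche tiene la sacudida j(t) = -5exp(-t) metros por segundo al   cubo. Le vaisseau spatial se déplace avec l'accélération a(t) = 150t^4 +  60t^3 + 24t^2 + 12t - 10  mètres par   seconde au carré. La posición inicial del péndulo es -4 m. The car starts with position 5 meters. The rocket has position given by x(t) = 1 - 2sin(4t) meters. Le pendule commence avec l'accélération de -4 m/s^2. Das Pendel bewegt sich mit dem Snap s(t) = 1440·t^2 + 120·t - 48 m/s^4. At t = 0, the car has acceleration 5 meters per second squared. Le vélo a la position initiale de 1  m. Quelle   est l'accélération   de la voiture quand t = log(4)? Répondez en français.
Nous devons intégrer notre équation du jerk j(t) = -5·exp(-t) 1 fois. En intégrant le jerk et en utilisant la condition initiale a(0) = 5, nous obtenons a(t) = 5·exp(-t). En utilisant a(t) = 5·exp(-t) et en substituant t = log(4), nous trouvons a = 5/4.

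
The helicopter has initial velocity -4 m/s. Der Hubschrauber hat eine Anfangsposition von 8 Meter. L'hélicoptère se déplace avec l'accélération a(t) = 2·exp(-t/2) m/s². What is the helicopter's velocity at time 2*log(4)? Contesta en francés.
Pour résoudre ceci, nous devons prendre 1 primitive de notre équation de l'accélération a(t) = 2·exp(-t/2). La primitive de l'accélération, avec v(0) = -4, donne la vitesse: v(t) = -4·exp(-t/2). En utilisant v(t) = -4·exp(-t/2) et en substituant t = 2*log(4), nous trouvons v = -1.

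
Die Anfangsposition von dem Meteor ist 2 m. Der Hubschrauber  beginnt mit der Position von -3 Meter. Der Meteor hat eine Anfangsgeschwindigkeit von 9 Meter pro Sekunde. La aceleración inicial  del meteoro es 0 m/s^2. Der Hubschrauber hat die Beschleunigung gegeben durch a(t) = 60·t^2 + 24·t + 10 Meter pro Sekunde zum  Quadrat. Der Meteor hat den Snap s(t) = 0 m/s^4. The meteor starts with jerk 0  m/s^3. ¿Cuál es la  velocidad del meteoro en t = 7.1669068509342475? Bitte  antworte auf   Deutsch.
Wir müssen unsere Gleichung für den Snap s(t) = 0 3-mal integrieren. Durch Integration von dem Snap und Verwendung der Anfangsbedingung j(0) = 0, erhalten wir j(t) = 0. Das Integral von dem Ruck ist die Beschleunigung. Mit a(0) = 0 erhalten wir a(t) = 0. Das Integral von der Beschleunigung ist die Geschwindigkeit. Mit v(0) = 9 erhalten wir v(t) = 9. Mit v(t) = 9 und Einsetzen von t = 7.1669068509342475, finden wir v = 9.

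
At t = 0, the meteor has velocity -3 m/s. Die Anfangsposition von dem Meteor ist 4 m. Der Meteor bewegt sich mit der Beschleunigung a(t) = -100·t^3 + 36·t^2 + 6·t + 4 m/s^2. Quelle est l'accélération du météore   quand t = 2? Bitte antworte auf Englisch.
We have acceleration a(t) = -100·t^3 + 36·t^2 + 6·t + 4. Substituting t = 2: a(2) = -640.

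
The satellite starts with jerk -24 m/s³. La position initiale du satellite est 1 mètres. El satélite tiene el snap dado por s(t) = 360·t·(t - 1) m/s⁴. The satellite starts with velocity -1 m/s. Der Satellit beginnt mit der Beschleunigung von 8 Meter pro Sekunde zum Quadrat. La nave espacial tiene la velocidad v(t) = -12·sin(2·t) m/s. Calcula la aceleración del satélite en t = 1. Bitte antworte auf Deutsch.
Wir müssen das Integral unserer Gleichung für den Snap s(t) = 360·t·(t - 1) 2-mal finden. Das Integral von dem Snap ist der Ruck. Mit j(0) = -24 erhalten wir j(t) = 120·t^3 - 180·t^2 - 24. Die Stammfunktion von dem Ruck, mit a(0) = 8, ergibt die Beschleunigung: a(t) = 30·t^4 - 60·t^3 - 24·t + 8. Aus der Gleichung für die Beschleunigung a(t) = 30·t^4 - 60·t^3 - 24·t + 8, setzen wir t = 1 ein und erhalten a = -46.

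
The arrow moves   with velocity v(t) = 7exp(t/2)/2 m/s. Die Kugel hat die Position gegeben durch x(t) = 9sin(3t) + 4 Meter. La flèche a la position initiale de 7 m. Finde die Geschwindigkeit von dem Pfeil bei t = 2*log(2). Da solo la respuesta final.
Die Geschwindigkeit bei t = 2*log(2) ist v = 7.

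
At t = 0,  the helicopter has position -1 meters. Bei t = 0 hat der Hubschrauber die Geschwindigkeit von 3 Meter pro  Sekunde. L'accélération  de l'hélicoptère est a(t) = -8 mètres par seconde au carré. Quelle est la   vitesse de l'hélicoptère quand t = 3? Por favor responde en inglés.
Starting from acceleration a(t) = -8, we take 1 integral. Taking ∫a(t)dt and applying v(0) = 3, we find v(t) = 3 - 8·t. Using v(t) = 3 - 8·t and substituting t = 3, we find v = -21.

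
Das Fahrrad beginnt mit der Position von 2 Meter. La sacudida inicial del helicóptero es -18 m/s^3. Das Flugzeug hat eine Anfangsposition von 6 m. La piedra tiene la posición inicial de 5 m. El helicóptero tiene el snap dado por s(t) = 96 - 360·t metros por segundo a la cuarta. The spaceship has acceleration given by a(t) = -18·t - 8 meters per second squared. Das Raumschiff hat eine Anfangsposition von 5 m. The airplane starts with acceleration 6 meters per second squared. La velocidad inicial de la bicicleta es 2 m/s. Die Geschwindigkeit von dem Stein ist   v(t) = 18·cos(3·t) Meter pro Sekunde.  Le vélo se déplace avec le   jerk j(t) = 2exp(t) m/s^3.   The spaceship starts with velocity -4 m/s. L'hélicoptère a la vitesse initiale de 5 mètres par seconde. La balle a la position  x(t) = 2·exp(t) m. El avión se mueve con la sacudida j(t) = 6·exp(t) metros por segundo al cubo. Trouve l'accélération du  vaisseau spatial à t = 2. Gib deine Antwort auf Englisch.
From the given acceleration equation a(t) = -18·t - 8, we substitute t = 2 to get a = -44.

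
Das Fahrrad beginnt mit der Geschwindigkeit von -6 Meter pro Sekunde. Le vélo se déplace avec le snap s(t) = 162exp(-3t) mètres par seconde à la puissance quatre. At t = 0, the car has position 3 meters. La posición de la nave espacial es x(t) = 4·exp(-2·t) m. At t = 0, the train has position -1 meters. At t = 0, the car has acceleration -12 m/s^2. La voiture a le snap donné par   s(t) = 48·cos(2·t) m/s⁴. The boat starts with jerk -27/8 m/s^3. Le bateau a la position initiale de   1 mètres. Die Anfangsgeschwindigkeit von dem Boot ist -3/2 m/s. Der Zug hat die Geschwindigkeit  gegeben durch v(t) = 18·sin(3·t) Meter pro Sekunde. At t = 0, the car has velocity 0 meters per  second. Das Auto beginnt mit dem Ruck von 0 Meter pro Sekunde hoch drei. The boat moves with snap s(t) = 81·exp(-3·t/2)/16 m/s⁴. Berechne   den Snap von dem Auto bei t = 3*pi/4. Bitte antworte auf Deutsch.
Mit s(t) = 48·cos(2·t) und Einsetzen von t = 3*pi/4, finden wir s = 0.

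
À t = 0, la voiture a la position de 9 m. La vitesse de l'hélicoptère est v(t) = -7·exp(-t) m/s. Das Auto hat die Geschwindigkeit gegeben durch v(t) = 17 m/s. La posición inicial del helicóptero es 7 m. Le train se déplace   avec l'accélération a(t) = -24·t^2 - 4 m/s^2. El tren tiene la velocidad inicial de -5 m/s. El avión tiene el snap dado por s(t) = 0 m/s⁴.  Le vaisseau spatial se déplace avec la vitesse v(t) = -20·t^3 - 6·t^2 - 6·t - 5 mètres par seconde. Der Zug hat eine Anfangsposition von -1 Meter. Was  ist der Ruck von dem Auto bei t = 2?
Ausgehend von der Geschwindigkeit v(t) = 17, nehmen wir 2 Ableitungen. Mit d/dt von v(t) finden wir a(t) = 0. Mit d/dt von a(t) finden wir j(t) = 0. Mit j(t) = 0 und Einsetzen von t = 2, finden wir j = 0.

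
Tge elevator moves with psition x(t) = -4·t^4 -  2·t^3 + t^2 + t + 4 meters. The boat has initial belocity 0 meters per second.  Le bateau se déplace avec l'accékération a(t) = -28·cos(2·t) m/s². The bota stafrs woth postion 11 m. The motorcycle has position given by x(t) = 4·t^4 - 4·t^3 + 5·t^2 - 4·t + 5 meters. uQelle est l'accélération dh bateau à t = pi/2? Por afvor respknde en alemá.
Mit a(t) = -28·cos(2·t) und Einsetzen von t = pi/2, finden wir a = 28.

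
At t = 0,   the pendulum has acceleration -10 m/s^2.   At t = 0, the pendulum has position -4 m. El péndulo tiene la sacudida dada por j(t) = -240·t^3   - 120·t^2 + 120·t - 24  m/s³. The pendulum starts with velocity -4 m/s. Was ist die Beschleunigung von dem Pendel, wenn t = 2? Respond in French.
Pour résoudre ceci, nous devons prendre 1 primitive de notre équation du jerk j(t) = -240·t^3 - 120·t^2 + 120·t - 24. En intégrant le jerk et en utilisant la condition initiale a(0) = -10, nous obtenons a(t) = -60·t^4 - 40·t^3 + 60·t^2 - 24·t - 10. Nous avons l'accélération a(t) = -60·t^4 - 40·t^3 + 60·t^2 - 24·t - 10. En substituant t = 2: a(2) = -1098.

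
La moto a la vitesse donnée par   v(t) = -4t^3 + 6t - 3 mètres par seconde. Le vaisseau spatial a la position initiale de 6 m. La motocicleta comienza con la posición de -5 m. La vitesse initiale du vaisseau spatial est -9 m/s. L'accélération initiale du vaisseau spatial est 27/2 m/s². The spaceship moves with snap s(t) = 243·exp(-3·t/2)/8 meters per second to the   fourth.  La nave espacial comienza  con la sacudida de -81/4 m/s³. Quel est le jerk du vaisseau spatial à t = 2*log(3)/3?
En partant du snap s(t) = 243·exp(-3·t/2)/8, nous prenons 1 intégrale. En intégrant le snap et en utilisant la condition initiale j(0) = -81/4, nous obtenons j(t) = -81·exp(-3·t/2)/4. En utilisant j(t) = -81·exp(-3·t/2)/4 et en substituant t = 2*log(3)/3, nous trouvons j = -27/4.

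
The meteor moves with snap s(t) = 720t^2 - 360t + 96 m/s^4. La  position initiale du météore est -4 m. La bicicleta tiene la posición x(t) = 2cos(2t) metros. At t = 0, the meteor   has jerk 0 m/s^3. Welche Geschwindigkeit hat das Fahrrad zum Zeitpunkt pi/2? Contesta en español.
Para resolver esto, necesitamos tomar 1 derivada de nuestra ecuación de la posición x(t) = 2·cos(2·t). La derivada de la posición da la velocidad: v(t) = -4·sin(2·t). Tenemos la velocidad v(t) = -4·sin(2·t). Sustituyendo t = pi/2: v(pi/2) = 0.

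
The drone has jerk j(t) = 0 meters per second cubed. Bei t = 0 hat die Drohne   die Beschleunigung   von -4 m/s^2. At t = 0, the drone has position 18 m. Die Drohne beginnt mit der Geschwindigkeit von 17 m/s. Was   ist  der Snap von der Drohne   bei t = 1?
Wir müssen unsere Gleichung für den Ruck j(t) = 0 1-mal ableiten. Mit d/dt von j(t) finden wir s(t) = 0. Mit s(t) = 0 und Einsetzen von t = 1, finden wir s = 0.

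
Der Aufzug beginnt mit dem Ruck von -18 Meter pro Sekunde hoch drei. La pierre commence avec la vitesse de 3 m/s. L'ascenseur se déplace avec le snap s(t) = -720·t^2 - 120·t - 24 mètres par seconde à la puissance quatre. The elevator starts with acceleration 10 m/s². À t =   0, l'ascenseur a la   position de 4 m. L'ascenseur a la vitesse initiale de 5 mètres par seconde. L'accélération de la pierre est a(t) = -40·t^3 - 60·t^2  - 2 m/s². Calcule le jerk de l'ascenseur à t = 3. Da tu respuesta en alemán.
Wir müssen unsere Gleichung für den Snap s(t) = -720·t^2 - 120·t - 24 1-mal integrieren. Das Integral von dem Snap, mit j(0) = -18, ergibt den Ruck: j(t) = -240·t^3 - 60·t^2 - 24·t - 18. Aus der Gleichung für den Ruck j(t) = -240·t^3 - 60·t^2 - 24·t - 18, setzen wir t = 3 ein und erhalten j = -7110.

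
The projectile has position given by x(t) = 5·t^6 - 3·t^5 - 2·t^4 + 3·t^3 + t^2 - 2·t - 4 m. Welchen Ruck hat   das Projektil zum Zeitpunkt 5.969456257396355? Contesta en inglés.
We must differentiate our position equation x(t) = 5·t^6 - 3·t^5 - 2·t^4 + 3·t^3 + t^2 - 2·t - 4 3 times. The derivative of position gives velocity: v(t) = 30·t^5 - 15·t^4 - 8·t^3 + 9·t^2 + 2·t - 2. Taking d/dt of v(t), we find a(t) = 150·t^4 - 60·t^3 - 24·t^2 + 18·t + 2. The derivative of acceleration gives jerk: j(t) = 600·t^3 - 180·t^2 - 48·t + 18. Using j(t) = 600·t^3 - 180·t^2 - 48·t + 18 and substituting t = 5.969456257396355, we find j = 120948.096578682.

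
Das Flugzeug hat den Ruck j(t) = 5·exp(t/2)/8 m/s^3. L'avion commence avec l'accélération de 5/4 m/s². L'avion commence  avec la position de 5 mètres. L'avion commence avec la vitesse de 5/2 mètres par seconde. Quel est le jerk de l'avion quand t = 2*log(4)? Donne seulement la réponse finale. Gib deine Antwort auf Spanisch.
En t = 2*log(4), j = 5/2.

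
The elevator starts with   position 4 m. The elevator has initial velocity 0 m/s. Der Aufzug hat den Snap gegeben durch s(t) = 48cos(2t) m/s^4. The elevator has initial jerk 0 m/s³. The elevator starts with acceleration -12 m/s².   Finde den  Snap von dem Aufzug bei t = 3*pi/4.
Aus der Gleichung für den Snap s(t) = 48·cos(2·t), setzen wir t = 3*pi/4 ein und erhalten s = 0.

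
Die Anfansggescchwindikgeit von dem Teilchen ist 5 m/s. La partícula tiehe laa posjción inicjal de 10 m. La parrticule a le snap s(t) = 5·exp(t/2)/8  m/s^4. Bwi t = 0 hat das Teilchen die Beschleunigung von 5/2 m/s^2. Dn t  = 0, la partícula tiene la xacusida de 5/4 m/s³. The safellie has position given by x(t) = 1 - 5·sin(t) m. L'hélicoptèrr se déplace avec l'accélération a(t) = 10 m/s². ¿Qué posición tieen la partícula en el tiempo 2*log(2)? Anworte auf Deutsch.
Um dies zu lösen, müssen wir 4 Stammfunktionen unserer Gleichung für den Snap s(t) = 5·exp(t/2)/8 finden. Durch Integration von dem Snap und Verwendung der Anfangsbedingung j(0) = 5/4, erhalten wir j(t) = 5·exp(t/2)/4. Durch Integration von dem Ruck und Verwendung der Anfangsbedingung a(0) = 5/2, erhalten wir a(t) = 5·exp(t/2)/2. Das Integral von der Beschleunigung ist die Geschwindigkeit. Mit v(0) = 5 erhalten wir v(t) = 5·exp(t/2). Mit ∫v(t)dt und Anwendung von x(0) = 10, finden wir x(t) = 10·exp(t/2). Wir haben die Position x(t) = 10·exp(t/2). Durch Einsetzen von t = 2*log(2): x(2*log(2)) = 20.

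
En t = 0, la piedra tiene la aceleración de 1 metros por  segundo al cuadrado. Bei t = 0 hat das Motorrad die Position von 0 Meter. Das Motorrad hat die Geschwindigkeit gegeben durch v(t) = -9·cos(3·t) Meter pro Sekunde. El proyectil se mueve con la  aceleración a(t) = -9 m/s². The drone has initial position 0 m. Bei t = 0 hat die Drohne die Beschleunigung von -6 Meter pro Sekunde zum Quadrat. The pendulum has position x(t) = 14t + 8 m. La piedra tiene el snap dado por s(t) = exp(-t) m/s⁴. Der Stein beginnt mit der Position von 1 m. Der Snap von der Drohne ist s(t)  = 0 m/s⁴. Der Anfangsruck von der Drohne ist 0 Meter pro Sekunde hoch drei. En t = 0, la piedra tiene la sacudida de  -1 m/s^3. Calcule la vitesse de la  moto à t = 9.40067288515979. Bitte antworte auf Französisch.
Nous avons la vitesse v(t) = -9·cos(3·t). En substituant t = 9.40067288515979: v(9.40067288515979) = 8.97647753941675.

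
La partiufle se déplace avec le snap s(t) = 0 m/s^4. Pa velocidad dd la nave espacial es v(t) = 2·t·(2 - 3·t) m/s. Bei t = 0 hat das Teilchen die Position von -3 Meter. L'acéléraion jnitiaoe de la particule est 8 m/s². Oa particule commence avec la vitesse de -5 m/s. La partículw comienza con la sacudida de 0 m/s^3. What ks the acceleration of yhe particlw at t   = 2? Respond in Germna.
Um dies zu lösen, müssen wir 2 Integrale unserer Gleichung für den Snap s(t) = 0 finden. Die Stammfunktion von dem Snap, mit j(0) = 0, ergibt den Ruck: j(t) = 0. Das Integral von dem Ruck, mit a(0) = 8, ergibt die Beschleunigung: a(t) = 8. Aus der Gleichung für die Beschleunigung a(t) = 8, setzen wir t = 2 ein und erhalten a = 8.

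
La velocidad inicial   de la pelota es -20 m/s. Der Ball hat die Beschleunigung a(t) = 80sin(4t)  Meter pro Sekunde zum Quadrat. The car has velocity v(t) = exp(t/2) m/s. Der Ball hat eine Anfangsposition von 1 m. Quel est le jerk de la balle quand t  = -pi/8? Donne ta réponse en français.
Nous devons dériver notre équation de l'accélération a(t) = 80·sin(4·t) 1 fois. La dérivée de l'accélération donne le jerk: j(t) = 320·cos(4·t). Nous avons le jerk j(t) = 320·cos(4·t). En substituant t = -pi/8: j(-pi/8) = 0.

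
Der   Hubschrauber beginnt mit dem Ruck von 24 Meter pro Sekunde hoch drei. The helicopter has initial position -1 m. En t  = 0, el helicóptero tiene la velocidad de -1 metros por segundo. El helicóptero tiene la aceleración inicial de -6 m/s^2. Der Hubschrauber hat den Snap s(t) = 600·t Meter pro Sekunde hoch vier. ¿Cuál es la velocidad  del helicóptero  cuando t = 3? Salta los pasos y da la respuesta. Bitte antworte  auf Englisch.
The velocity at t = 3 is v = 2114.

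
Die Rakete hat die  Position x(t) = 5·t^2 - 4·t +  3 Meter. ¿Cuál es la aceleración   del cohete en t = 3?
Debemos derivar nuestra ecuación de la posición x(t) = 5·t^2 - 4·t + 3 2 veces. Derivando la posición, obtenemos la velocidad: v(t) = 10·t - 4. Tomando d/dt de v(t), encontramos a(t) = 10. Tenemos la aceleración a(t) = 10. Sustituyendo t = 3: a(3) = 10.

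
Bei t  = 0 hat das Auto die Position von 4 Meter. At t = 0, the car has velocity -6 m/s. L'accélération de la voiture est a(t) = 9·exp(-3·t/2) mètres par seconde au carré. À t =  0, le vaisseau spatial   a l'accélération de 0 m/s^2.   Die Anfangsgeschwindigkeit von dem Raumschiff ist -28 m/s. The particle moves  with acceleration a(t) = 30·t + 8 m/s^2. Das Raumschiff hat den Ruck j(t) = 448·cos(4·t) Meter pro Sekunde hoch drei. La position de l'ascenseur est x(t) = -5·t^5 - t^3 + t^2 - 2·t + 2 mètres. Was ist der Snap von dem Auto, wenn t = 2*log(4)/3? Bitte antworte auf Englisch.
Starting from acceleration a(t) = 9·exp(-3·t/2), we take 2 derivatives. Differentiating acceleration, we get jerk: j(t) = -27·exp(-3·t/2)/2. Taking d/dt of j(t), we find s(t) = 81·exp(-3·t/2)/4. We have snap s(t) = 81·exp(-3·t/2)/4. Substituting t = 2*log(4)/3: s(2*log(4)/3) = 81/16.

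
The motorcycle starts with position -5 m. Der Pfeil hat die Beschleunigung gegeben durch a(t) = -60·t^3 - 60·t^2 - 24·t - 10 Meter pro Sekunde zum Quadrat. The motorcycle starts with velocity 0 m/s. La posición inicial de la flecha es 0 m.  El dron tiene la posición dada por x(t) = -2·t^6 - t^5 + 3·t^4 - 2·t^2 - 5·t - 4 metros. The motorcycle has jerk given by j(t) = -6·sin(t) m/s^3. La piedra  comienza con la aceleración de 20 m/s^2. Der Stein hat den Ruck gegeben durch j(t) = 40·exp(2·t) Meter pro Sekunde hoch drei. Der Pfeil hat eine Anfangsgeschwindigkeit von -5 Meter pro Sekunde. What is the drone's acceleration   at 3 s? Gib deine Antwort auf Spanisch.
Partiendo de la posición x(t) = -2·t^6 - t^5 + 3·t^4 - 2·t^2 - 5·t - 4, tomamos 2 derivadas. La derivada de la posición da la velocidad: v(t) = -12·t^5 - 5·t^4 + 12·t^3 - 4·t - 5. Derivando la velocidad, obtenemos la aceleración: a(t) = -60·t^4 - 20·t^3 + 36·t^2 - 4. Usando a(t) = -60·t^4 - 20·t^3 + 36·t^2 - 4 y sustituyendo t = 3, encontramos a = -5080.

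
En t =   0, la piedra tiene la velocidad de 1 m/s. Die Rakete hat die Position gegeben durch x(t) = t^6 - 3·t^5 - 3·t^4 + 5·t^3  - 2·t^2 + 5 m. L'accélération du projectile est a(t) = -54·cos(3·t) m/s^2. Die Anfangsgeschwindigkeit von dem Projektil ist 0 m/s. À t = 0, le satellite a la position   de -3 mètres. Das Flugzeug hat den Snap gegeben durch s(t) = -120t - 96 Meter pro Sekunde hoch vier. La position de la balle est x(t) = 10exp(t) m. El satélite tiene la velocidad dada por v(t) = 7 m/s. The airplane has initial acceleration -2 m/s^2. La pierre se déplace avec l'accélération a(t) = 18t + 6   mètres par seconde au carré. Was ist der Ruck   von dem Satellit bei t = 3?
Wir müssen unsere Gleichung für die Geschwindigkeit v(t) = 7 2-mal ableiten. Mit d/dt von v(t) finden wir a(t) = 0. Mit d/dt von a(t) finden wir j(t) = 0. Aus der Gleichung für den Ruck j(t) = 0, setzen wir t = 3 ein und erhalten j = 0.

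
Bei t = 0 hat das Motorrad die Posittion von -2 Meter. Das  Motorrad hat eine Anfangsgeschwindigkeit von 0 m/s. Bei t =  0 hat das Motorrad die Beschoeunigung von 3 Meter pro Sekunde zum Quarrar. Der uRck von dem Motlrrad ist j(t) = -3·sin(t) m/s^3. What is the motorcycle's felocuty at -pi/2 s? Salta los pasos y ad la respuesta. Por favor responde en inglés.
At t = -pi/2, v = -3.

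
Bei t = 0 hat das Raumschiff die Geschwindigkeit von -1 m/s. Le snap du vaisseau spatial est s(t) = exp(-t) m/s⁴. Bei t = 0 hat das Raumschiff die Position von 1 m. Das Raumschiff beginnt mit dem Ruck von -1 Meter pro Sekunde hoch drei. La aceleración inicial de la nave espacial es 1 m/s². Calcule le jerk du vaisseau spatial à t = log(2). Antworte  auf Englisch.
To find the answer, we compute 1 antiderivative of s(t) = exp(-t). Finding the antiderivative of s(t) and using j(0) = -1: j(t) = -exp(-t). We have jerk j(t) = -exp(-t). Substituting t = log(2): j(log(2)) = -1/2.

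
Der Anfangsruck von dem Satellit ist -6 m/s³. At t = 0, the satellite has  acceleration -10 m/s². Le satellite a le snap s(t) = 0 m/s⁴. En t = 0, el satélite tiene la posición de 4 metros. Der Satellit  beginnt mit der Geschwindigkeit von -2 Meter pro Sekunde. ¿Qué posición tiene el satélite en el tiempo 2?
Necesitamos integrar nuestra ecuación del snap s(t) = 0 4 veces. Tomando ∫s(t)dt y aplicando j(0) = -6, encontramos j(t) = -6. La antiderivada de la sacudida es la aceleración. Usando a(0) = -10, obtenemos a(t) = -6·t - 10. La antiderivada de la aceleración, con v(0) = -2, da la velocidad: v(t) = -3·t^2 - 10·t - 2. La integral de la velocidad, con x(0) = 4, da la posición: x(t) = -t^3 - 5·t^2 - 2·t + 4. Tenemos la posición x(t) = -t^3 - 5·t^2 - 2·t + 4. Sustituyendo t = 2: x(2) = -28.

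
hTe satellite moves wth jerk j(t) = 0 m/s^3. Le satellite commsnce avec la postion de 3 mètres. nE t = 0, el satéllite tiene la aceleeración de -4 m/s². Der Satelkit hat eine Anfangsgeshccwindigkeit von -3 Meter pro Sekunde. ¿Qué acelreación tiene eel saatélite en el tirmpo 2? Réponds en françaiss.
Nous devons trouver l'intégrale de notre équation du jerk j(t) = 0 1 fois. L'intégrale du jerk est l'accélération. En utilisant a(0) = -4, nous obtenons a(t) = -4. Nous avons l'accélération a(t) = -4. En substituant t = 2: a(2) = -4.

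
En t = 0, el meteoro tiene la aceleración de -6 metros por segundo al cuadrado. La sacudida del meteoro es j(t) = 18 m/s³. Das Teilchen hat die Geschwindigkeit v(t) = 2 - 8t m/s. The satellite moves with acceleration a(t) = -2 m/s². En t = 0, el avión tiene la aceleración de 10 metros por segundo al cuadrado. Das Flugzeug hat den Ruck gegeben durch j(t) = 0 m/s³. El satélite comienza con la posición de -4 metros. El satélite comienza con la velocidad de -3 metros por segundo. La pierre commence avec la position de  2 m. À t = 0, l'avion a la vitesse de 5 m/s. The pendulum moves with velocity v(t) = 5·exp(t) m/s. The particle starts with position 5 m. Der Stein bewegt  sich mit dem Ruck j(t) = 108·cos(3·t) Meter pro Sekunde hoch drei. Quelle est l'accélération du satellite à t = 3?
En utilisant a(t) = -2 et en substituant t = 3, nous trouvons a = -2.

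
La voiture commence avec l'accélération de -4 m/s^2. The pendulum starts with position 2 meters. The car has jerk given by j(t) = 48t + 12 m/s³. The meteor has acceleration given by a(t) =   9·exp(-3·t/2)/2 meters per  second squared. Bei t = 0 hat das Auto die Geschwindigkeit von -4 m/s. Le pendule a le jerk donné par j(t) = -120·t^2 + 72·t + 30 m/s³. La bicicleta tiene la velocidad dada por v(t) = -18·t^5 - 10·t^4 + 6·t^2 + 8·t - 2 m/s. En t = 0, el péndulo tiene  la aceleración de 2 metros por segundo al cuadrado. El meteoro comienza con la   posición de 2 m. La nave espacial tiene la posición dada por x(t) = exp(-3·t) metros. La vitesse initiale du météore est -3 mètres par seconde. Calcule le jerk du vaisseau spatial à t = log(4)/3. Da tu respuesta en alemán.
Ausgehend von der Position x(t) = exp(-3·t), nehmen wir 3 Ableitungen. Die Ableitung von der Position ergibt die Geschwindigkeit: v(t) = -3·exp(-3·t). Durch Ableiten von der Geschwindigkeit erhalten wir die Beschleunigung: a(t) = 9·exp(-3·t). Die Ableitung von der Beschleunigung ergibt den Ruck: j(t) = -27·exp(-3·t). Wir haben den Ruck j(t) = -27·exp(-3·t). Durch Einsetzen von t = log(4)/3: j(log(4)/3) = -27/4.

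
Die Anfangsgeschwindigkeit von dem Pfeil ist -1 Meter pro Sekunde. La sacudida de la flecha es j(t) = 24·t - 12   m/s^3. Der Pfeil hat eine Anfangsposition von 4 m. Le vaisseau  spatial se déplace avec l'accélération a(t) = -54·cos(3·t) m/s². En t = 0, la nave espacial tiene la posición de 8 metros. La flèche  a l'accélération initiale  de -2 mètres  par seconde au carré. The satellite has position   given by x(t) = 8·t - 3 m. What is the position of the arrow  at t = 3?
To solve this, we need to take 3 integrals of our jerk equation j(t) = 24·t - 12. The antiderivative of jerk is acceleration. Using a(0) = -2, we get a(t) = 12·t^2 - 12·t - 2. Integrating acceleration and using the initial condition v(0) = -1, we get v(t) = 4·t^3 - 6·t^2 - 2·t - 1. The integral of velocity, with x(0) = 4, gives position: x(t) = t^4 - 2·t^3 - t^2 - t + 4. From the given position equation x(t) = t^4 - 2·t^3 - t^2 - t + 4, we substitute t = 3 to get x = 19.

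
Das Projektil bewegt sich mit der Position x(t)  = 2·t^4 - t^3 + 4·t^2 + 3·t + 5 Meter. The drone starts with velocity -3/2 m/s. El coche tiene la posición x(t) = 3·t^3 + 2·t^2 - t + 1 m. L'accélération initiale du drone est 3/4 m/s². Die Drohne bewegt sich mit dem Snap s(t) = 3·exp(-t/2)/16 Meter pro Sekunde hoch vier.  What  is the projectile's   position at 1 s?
Using x(t) = 2·t^4 - t^3 + 4·t^2 + 3·t + 5 and substituting t = 1, we find x = 13.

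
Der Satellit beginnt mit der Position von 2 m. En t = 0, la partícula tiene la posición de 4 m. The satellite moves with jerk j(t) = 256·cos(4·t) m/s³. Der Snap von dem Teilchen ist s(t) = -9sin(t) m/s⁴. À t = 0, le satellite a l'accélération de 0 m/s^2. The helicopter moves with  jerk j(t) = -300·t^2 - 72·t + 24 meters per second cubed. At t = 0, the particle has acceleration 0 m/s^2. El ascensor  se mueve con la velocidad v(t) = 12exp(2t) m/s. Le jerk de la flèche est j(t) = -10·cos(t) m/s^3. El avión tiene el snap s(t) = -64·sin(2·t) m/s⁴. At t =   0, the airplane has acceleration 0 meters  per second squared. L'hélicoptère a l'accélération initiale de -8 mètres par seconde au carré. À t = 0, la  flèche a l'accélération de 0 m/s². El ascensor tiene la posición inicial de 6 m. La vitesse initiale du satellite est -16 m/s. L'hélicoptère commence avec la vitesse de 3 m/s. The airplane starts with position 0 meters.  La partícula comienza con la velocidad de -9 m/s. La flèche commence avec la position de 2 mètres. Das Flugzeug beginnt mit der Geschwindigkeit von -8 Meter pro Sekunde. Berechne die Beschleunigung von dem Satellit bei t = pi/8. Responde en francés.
Nous devons trouver la primitive de notre équation du jerk j(t) = 256·cos(4·t) 1 fois. L'intégrale du jerk, avec a(0) = 0, donne l'accélération: a(t) = 64·sin(4·t). De l'équation de l'accélération a(t) = 64·sin(4·t), nous substituons t = pi/8 pour obtenir a = 64.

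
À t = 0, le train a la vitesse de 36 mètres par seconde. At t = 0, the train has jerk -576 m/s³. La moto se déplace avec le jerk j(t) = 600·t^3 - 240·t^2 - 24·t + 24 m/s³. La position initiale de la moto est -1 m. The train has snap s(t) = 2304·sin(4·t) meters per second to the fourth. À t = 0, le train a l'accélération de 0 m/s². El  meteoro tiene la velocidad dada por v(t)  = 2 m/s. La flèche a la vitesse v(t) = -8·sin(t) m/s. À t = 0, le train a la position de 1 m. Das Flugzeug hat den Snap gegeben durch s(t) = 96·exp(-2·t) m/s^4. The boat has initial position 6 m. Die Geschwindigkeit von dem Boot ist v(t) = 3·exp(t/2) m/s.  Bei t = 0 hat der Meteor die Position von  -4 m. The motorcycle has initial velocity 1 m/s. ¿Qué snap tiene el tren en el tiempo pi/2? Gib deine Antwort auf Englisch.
Using s(t) = 2304·sin(4·t) and substituting t = pi/2, we find s = 0.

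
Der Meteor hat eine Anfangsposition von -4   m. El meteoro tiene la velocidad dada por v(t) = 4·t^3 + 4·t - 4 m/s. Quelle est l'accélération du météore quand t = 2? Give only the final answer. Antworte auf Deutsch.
Die Antwort ist 52.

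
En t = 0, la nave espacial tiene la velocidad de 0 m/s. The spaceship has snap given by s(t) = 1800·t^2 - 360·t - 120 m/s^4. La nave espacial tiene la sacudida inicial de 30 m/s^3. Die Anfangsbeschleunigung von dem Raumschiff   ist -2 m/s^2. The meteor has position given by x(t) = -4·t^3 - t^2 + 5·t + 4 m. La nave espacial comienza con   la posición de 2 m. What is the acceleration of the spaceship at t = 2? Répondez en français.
Pour résoudre ceci, nous devons prendre 2 intégrales de notre équation du snap s(t) = 1800·t^2 - 360·t - 120. L'intégrale du snap est le jerk. En utilisant j(0) = 30, nous obtenons j(t) = 600·t^3 - 180·t^2 - 120·t + 30. En prenant ∫j(t)dt et en appliquant a(0) = -2, nous trouvons a(t) = 150·t^4 - 60·t^3 - 60·t^2 + 30·t - 2. De l'équation de l'accélération a(t) = 150·t^4 - 60·t^3 - 60·t^2 + 30·t - 2, nous substituons t = 2 pour obtenir a = 1738.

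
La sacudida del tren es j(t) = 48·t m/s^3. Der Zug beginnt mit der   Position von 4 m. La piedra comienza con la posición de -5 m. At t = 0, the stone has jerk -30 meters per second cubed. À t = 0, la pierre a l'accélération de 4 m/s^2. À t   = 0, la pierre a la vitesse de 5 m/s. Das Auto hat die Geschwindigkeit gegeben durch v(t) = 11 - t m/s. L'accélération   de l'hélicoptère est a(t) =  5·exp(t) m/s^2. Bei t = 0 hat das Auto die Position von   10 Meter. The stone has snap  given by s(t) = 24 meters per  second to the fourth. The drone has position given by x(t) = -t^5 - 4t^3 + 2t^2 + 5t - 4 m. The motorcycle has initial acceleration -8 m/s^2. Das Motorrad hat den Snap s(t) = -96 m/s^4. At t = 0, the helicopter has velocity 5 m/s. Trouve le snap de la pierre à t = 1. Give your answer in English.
From the given snap equation s(t) = 24, we substitute t = 1 to get s = 24.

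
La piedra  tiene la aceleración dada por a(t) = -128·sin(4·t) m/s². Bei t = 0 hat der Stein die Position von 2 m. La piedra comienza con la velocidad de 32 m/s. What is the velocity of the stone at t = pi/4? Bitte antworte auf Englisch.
Starting from acceleration a(t) = -128·sin(4·t), we take 1 integral. The integral of acceleration, with v(0) = 32, gives velocity: v(t) = 32·cos(4·t). Using v(t) = 32·cos(4·t) and substituting t = pi/4, we find v = -32.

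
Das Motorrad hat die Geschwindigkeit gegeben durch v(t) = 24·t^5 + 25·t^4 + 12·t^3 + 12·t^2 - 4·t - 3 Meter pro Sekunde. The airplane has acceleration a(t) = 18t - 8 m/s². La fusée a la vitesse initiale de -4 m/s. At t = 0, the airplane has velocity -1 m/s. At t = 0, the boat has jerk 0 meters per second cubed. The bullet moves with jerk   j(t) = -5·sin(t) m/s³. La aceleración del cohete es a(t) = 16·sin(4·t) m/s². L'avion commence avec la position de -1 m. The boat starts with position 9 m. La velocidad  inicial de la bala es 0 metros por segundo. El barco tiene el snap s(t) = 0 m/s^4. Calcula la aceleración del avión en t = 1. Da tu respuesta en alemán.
Mit a(t) = 18·t - 8 und Einsetzen von t = 1, finden wir a = 10.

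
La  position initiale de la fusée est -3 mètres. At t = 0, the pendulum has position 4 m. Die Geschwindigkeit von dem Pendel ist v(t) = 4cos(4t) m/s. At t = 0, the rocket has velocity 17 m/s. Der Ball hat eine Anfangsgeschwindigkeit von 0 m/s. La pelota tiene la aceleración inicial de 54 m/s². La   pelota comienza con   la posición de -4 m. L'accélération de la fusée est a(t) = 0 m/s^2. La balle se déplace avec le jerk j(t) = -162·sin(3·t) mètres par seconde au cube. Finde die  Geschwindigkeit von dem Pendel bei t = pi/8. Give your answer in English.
Using v(t) = 4·cos(4·t) and substituting t = pi/8, we find v = 0.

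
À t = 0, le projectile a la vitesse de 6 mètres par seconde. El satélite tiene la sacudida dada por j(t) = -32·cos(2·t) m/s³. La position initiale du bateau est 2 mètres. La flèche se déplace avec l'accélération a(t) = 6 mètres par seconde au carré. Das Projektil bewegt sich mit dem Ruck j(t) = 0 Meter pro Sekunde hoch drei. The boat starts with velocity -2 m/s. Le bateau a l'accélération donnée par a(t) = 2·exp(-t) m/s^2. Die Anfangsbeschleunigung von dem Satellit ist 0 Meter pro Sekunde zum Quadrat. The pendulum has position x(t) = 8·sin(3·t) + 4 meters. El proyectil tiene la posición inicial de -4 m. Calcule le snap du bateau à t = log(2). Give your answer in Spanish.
Partiendo de la aceleración a(t) = 2·exp(-t), tomamos 2 derivadas. Derivando la aceleración, obtenemos la sacudida: j(t) = -2·exp(-t). Tomando d/dt de j(t), encontramos s(t) = 2·exp(-t). Tenemos el snap s(t) = 2·exp(-t). Sustituyendo t = log(2): s(log(2)) = 1.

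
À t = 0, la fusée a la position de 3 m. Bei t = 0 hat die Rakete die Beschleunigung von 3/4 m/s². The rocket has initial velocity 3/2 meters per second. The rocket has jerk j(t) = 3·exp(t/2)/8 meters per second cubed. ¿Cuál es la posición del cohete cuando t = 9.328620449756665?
Partiendo de la sacudida j(t) = 3·exp(t/2)/8, tomamos 3 antiderivadas. La antiderivada de la sacudida, con a(0) = 3/4, da la aceleración: a(t) = 3·exp(t/2)/4. Integrando la aceleración y usando la condición inicial v(0) = 3/2, obtenemos v(t) = 3·exp(t/2)/2. La integral de la velocidad, con x(0) = 3, da la posición: x(t) = 3·exp(t/2). Usando x(t) = 3·exp(t/2) y sustituyendo t = 9.328620449756665, encontramos x = 318.277140278858.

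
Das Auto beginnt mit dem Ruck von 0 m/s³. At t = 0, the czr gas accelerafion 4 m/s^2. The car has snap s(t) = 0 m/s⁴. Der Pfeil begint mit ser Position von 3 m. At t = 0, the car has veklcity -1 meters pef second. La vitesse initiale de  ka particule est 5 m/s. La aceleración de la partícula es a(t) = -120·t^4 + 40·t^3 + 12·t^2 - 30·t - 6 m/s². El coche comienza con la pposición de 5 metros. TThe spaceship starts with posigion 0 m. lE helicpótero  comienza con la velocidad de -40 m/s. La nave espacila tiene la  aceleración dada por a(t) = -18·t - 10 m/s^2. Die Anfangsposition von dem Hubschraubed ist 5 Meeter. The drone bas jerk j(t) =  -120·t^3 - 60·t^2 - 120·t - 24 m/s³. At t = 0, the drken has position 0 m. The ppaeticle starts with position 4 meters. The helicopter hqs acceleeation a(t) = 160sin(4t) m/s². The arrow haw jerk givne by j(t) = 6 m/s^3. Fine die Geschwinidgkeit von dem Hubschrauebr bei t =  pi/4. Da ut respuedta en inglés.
We need to integrate our acceleration equation a(t) = 160·sin(4·t) 1 time. Integrating acceleration and using the initial condition v(0) = -40, we get v(t) = -40·cos(4·t). Using v(t) = -40·cos(4·t) and substituting t = pi/4, we find v = 40.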